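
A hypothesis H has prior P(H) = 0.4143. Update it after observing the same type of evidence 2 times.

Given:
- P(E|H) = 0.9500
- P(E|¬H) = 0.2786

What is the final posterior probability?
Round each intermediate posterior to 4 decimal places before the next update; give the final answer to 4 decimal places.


Sequential Bayesian updating:

Initial prior: P(H) = 0.4143

Update 1:
  P(E) = 0.9500 × 0.4143 + 0.2786 × 0.5857 = 0.39358500 + 0.16317602 = 0.55676102
  P(H|E) = 0.39358500 / 0.55676102 = 0.7069

Update 2:
  P(E) = 0.9500 × 0.7069 + 0.2786 × 0.2931 = 0.67155500 + 0.08165766 = 0.75321266
  P(H|E) = 0.67155500 / 0.75321266 = 0.8916

Final posterior: 0.8916


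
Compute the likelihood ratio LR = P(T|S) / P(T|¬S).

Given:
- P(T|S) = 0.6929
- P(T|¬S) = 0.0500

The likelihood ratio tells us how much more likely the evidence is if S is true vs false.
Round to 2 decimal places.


Likelihood Ratio (LR) = P(T|S) / P(T|¬S)

LR = 0.6929 / 0.0500
   = 13.86

The evidence is 13.86 times more likely if S is true than if S is false.
Since LR > 1, the evidence supports S over ¬S.


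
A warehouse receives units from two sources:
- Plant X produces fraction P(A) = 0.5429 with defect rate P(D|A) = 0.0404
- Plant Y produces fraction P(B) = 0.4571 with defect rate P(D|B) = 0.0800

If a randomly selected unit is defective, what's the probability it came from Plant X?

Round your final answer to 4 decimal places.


Let A = from Plant X, D = defective

Given:
- P(A) = 0.5429, P(B) = 0.4571
- P(D|A) = 0.0404, P(D|B) = 0.0800

Step 1: Find P(D)
P(D) = P(D|A)P(A) + P(D|B)P(B)
     = 0.0404 × 0.5429 + 0.0800 × 0.4571
     = 0.02193316 + 0.03656800
     = 0.05850116

Step 2: Apply Bayes' theorem
P(A|D) = P(D|A)P(A) / P(D)
       = 0.02193316 / 0.05850116
       = 0.3749


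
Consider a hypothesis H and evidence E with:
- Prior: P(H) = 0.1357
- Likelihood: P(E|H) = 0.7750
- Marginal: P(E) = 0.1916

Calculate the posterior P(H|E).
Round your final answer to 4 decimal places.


Using Bayes' theorem:

P(H|E) = P(E|H) × P(H) / P(E)
       = 0.7750 × 0.1357 / 0.1916
       = 0.10516750 / 0.1916
       = 0.5489

The evidence strengthens our belief in H.
Prior: 0.1357 → Posterior: 0.5489


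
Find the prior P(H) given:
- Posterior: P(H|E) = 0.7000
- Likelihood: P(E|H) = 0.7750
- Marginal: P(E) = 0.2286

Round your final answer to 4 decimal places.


From Bayes' theorem: P(H|E) = P(E|H) × P(H) / P(E)

Rearranging for P(H):
P(H) = P(H|E) × P(E) / P(E|H)
     = 0.7000 × 0.2286 / 0.7750
     = 0.16002000 / 0.7750
     = 0.2065


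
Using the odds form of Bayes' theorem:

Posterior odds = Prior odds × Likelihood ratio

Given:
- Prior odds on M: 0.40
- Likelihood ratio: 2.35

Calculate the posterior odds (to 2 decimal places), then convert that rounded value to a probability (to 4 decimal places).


Step 1: Calculate posterior odds
Posterior odds = Prior odds × LR
               = 0.40 × 2.35
               = 0.94

Step 2: Convert to probability
P(M|E) = Posterior odds / (1 + Posterior odds)
       = 0.94 / (1 + 0.94)
       = 0.94 / 1.94
       = 0.4845

The evidence increased P(M) from 0.2857 to 0.4845.


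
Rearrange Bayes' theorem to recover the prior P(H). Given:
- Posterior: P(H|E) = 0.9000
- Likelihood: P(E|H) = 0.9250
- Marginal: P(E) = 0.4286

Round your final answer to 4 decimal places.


From Bayes' theorem: P(H|E) = P(E|H) × P(H) / P(E)

Rearranging for P(H):
P(H) = P(H|E) × P(E) / P(E|H)
     = 0.9000 × 0.4286 / 0.9250
     = 0.38574000 / 0.9250
     = 0.4170


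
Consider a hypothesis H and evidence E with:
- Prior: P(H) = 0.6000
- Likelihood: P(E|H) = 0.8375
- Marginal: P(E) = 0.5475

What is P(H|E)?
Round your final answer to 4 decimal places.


Using Bayes' theorem:

P(H|E) = P(E|H) × P(H) / P(E)
       = 0.8375 × 0.6000 / 0.5475
       = 0.50250000 / 0.5475
       = 0.9178

The evidence strengthens our belief in H.
Prior: 0.6000 → Posterior: 0.9178


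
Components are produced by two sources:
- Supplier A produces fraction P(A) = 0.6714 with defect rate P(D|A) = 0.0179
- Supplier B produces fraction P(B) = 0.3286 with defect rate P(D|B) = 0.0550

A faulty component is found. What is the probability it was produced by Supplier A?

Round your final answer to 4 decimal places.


Let A = from Supplier A, D = faulty

Given:
- P(A) = 0.6714, P(B) = 0.3286
- P(D|A) = 0.0179, P(D|B) = 0.0550

Step 1: Find P(D)
P(D) = P(D|A)P(A) + P(D|B)P(B)
     = 0.0179 × 0.6714 + 0.0550 × 0.3286
     = 0.01201806 + 0.01807300
     = 0.03009106

Step 2: Apply Bayes' theorem
P(A|D) = P(D|A)P(A) / P(D)
       = 0.01201806 / 0.03009106
       = 0.3994


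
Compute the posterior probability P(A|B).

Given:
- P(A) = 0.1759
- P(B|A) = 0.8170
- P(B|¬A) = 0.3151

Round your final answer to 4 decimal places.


Bayes' theorem: P(A|B) = P(B|A) × P(A) / P(B)

Step 1: Calculate P(B) using law of total probability
P(B) = P(B|A)P(A) + P(B|¬A)P(¬A)
     = 0.8170 × 0.1759 + 0.3151 × 0.8241
     = 0.14371030 + 0.25967391
     = 0.40338421

Step 2: Apply Bayes' theorem
P(A|B) = P(B|A) × P(A) / P(B)
       = 0.14371030 / 0.40338421
       = 0.3563


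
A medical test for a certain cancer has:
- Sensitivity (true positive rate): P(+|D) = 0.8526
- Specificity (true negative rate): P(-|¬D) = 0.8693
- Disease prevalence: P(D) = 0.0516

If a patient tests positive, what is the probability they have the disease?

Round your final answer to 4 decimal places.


Let D = has disease, + = positive test

Given:
- P(D) = 0.0516 (prevalence)
- P(+|D) = 0.8526 (sensitivity)
- P(-|¬D) = 0.8693 (specificity)
- P(+|¬D) = 0.1307 (false positive rate = 1 - specificity)

Step 1: Find P(+)
P(+) = P(+|D)P(D) + P(+|¬D)P(¬D)
     = 0.8526 × 0.0516 + 0.1307 × 0.9484
     = 0.04399416 + 0.12395588
     = 0.16795004

Step 2: Apply Bayes' theorem for P(D|+)
P(D|+) = P(+|D)P(D) / P(+)
       = 0.04399416 / 0.16795004
       = 0.2619


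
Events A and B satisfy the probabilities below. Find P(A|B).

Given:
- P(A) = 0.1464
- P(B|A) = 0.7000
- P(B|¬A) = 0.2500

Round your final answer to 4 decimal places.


Bayes' theorem: P(A|B) = P(B|A) × P(A) / P(B)

Step 1: Calculate P(B) using law of total probability
P(B) = P(B|A)P(A) + P(B|¬A)P(¬A)
     = 0.7000 × 0.1464 + 0.2500 × 0.8536
     = 0.10248000 + 0.21340000
     = 0.31588000

Step 2: Apply Bayes' theorem
P(A|B) = P(B|A) × P(A) / P(B)
       = 0.10248000 / 0.31588000
       = 0.3244


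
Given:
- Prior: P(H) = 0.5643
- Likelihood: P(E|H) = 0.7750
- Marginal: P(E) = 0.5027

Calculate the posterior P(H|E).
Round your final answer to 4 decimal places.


Using Bayes' theorem:

P(H|E) = P(E|H) × P(H) / P(E)
       = 0.7750 × 0.5643 / 0.5027
       = 0.43733250 / 0.5027
       = 0.8700

The evidence strengthens our belief in H.
Prior: 0.5643 → Posterior: 0.8700


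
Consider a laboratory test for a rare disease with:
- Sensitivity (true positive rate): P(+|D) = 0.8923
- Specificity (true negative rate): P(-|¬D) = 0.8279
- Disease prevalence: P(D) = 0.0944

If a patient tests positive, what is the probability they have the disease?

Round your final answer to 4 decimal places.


Let D = has disease, + = positive test

Given:
- P(D) = 0.0944 (prevalence)
- P(+|D) = 0.8923 (sensitivity)
- P(-|¬D) = 0.8279 (specificity)
- P(+|¬D) = 0.1721 (false positive rate = 1 - specificity)

Step 1: Find P(+)
P(+) = P(+|D)P(D) + P(+|¬D)P(¬D)
     = 0.8923 × 0.0944 + 0.1721 × 0.9056
     = 0.08423312 + 0.15585376
     = 0.24008688

Step 2: Apply Bayes' theorem for P(D|+)
P(D|+) = P(+|D)P(D) / P(+)
       = 0.08423312 / 0.24008688
       = 0.3508


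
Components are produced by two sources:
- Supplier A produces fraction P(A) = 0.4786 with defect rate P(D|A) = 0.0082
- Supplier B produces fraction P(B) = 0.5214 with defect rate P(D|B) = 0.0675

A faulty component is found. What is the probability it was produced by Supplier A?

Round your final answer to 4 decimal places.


Let A = from Supplier A, D = faulty

Given:
- P(A) = 0.4786, P(B) = 0.5214
- P(D|A) = 0.0082, P(D|B) = 0.0675

Step 1: Find P(D)
P(D) = P(D|A)P(A) + P(D|B)P(B)
     = 0.0082 × 0.4786 + 0.0675 × 0.5214
     = 0.00392452 + 0.03519450
     = 0.03911902

Step 2: Apply Bayes' theorem
P(A|D) = P(D|A)P(A) / P(D)
       = 0.00392452 / 0.03911902
       = 0.1003


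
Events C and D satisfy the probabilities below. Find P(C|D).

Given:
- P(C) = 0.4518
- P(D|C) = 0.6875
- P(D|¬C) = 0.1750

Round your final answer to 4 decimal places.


Bayes' theorem: P(C|D) = P(D|C) × P(C) / P(D)

Step 1: Calculate P(D) using law of total probability
P(D) = P(D|C)P(C) + P(D|¬C)P(¬C)
     = 0.6875 × 0.4518 + 0.1750 × 0.5482
     = 0.31061250 + 0.09593500
     = 0.40654750

Step 2: Apply Bayes' theorem
P(C|D) = P(D|C) × P(C) / P(D)
       = 0.31061250 / 0.40654750
       = 0.7640


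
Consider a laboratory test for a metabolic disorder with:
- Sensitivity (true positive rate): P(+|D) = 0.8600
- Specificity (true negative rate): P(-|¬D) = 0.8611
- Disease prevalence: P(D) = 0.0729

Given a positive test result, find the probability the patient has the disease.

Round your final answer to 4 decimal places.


Let D = has disease, + = positive test

Given:
- P(D) = 0.0729 (prevalence)
- P(+|D) = 0.8600 (sensitivity)
- P(-|¬D) = 0.8611 (specificity)
- P(+|¬D) = 0.1389 (false positive rate = 1 - specificity)

Step 1: Find P(+)
P(+) = P(+|D)P(D) + P(+|¬D)P(¬D)
     = 0.8600 × 0.0729 + 0.1389 × 0.9271
     = 0.06269400 + 0.12877419
     = 0.19146819

Step 2: Apply Bayes' theorem for P(D|+)
P(D|+) = P(+|D)P(D) / P(+)
       = 0.06269400 / 0.19146819
       = 0.3274


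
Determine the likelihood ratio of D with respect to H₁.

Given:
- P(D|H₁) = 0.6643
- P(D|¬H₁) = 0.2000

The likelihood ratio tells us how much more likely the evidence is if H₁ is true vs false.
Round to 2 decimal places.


Likelihood Ratio (LR) = P(D|H₁) / P(D|¬H₁)

LR = 0.6643 / 0.2000
   = 3.32

The evidence is 3.32 times more likely if H₁ is true than if H₁ is false.
Because LR exceeds 1, D is evidence for H₁.


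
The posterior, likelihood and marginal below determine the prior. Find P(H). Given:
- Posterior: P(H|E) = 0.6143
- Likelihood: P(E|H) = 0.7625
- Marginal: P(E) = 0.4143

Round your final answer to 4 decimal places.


From Bayes' theorem: P(H|E) = P(E|H) × P(H) / P(E)

Rearranging for P(H):
P(H) = P(H|E) × P(E) / P(E|H)
     = 0.6143 × 0.4143 / 0.7625
     = 0.25450449 / 0.7625
     = 0.3338


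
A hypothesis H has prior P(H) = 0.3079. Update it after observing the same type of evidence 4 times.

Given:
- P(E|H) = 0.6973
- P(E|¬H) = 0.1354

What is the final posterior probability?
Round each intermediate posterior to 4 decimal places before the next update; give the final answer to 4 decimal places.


Sequential Bayesian updating:

Initial prior: P(H) = 0.3079

Update 1:
  P(E) = 0.6973 × 0.3079 + 0.1354 × 0.6921 = 0.21469867 + 0.09371034 = 0.30840901
  P(H|E) = 0.21469867 / 0.30840901 = 0.6961

Update 2:
  P(E) = 0.6973 × 0.6961 + 0.1354 × 0.3039 = 0.48539053 + 0.04114806 = 0.52653859
  P(H|E) = 0.48539053 / 0.52653859 = 0.9219

Update 3:
  P(E) = 0.6973 × 0.9219 + 0.1354 × 0.0781 = 0.64284087 + 0.01057474 = 0.65341561
  P(H|E) = 0.64284087 / 0.65341561 = 0.9838

Update 4:
  P(E) = 0.6973 × 0.9838 + 0.1354 × 0.0162 = 0.68600374 + 0.00219348 = 0.68819722
  P(H|E) = 0.68600374 / 0.68819722 = 0.9968

Final posterior: 0.9968


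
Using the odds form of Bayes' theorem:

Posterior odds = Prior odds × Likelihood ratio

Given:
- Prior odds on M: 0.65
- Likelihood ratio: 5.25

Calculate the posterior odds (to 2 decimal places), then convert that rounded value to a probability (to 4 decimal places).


Step 1: Calculate posterior odds
Posterior odds = Prior odds × LR
               = 0.65 × 5.25
               = 3.41

Step 2: Convert to probability
P(M|E) = Posterior odds / (1 + Posterior odds)
       = 3.41 / (1 + 3.41)
       = 3.41 / 4.41
       = 0.7732

The evidence increased P(M) from 0.3939 to 0.7732.


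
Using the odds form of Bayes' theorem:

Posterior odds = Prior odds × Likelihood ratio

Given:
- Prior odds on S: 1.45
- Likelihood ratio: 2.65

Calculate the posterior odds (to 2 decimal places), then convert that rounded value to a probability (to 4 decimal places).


Step 1: Calculate posterior odds
Posterior odds = Prior odds × LR
               = 1.45 × 2.65
               = 3.84

Step 2: Convert to probability
P(S|E) = Posterior odds / (1 + Posterior odds)
       = 3.84 / (1 + 3.84)
       = 3.84 / 4.84
       = 0.7934

The evidence increased P(S) from 0.5918 to 0.7934.


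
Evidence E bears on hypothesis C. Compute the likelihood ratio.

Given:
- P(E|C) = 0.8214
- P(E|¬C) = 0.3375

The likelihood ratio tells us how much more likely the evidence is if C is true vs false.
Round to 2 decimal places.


Likelihood Ratio (LR) = P(E|C) / P(E|¬C)

LR = 0.8214 / 0.3375
   = 2.43

The evidence is 2.43 times more likely if C is true than if C is false.
Because LR exceeds 1, E is evidence for C.


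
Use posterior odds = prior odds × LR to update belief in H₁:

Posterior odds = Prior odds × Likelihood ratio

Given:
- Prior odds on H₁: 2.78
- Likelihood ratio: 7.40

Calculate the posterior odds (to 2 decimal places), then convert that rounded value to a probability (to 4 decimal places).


Step 1: Calculate posterior odds
Posterior odds = Prior odds × LR
               = 2.78 × 7.40
               = 20.57

Step 2: Convert to probability
P(H₁|E) = Posterior odds / (1 + Posterior odds)
       = 20.57 / (1 + 20.57)
       = 20.57 / 21.57
       = 0.9536

The evidence increased P(H₁) from 0.7354 to 0.9536.


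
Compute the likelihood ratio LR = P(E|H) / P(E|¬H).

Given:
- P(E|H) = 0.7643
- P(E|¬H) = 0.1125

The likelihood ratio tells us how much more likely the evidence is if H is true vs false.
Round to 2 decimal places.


Likelihood Ratio (LR) = P(E|H) / P(E|¬H)

LR = 0.7643 / 0.1125
   = 6.79

The evidence is 6.79 times more likely if H is true than if H is false.
LR > 1, so observing E raises the odds in favor of H.


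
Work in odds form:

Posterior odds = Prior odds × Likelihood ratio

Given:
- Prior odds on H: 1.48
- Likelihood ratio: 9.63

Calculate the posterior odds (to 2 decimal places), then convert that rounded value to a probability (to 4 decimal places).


Step 1: Calculate posterior odds
Posterior odds = Prior odds × LR
               = 1.48 × 9.63
               = 14.25

Step 2: Convert to probability
P(H|E) = Posterior odds / (1 + Posterior odds)
       = 14.25 / (1 + 14.25)
       = 14.25 / 15.25
       = 0.9344

The evidence increased P(H) from 0.5968 to 0.9344.


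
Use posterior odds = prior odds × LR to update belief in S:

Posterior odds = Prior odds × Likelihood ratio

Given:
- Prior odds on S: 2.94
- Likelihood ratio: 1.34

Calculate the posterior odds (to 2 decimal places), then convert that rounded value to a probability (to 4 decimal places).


Step 1: Calculate posterior odds
Posterior odds = Prior odds × LR
               = 2.94 × 1.34
               = 3.94

Step 2: Convert to probability
P(S|E) = Posterior odds / (1 + Posterior odds)
       = 3.94 / (1 + 3.94)
       = 3.94 / 4.94
       = 0.7976

The evidence increased P(S) from 0.7462 to 0.7976.


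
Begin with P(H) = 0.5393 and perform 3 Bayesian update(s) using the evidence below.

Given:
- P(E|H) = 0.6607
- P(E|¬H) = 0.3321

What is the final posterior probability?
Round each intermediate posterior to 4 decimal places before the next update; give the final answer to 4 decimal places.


Sequential Bayesian updating:

Initial prior: P(H) = 0.5393

Update 1:
  P(E) = 0.6607 × 0.5393 + 0.3321 × 0.4607 = 0.35631551 + 0.15299847 = 0.50931398
  P(H|E) = 0.35631551 / 0.50931398 = 0.6996

Update 2:
  P(E) = 0.6607 × 0.6996 + 0.3321 × 0.3004 = 0.46222572 + 0.09976284 = 0.56198856
  P(H|E) = 0.46222572 / 0.56198856 = 0.8225

Update 3:
  P(E) = 0.6607 × 0.8225 + 0.3321 × 0.1775 = 0.54342575 + 0.05894775 = 0.60237350
  P(H|E) = 0.54342575 / 0.60237350 = 0.9021

Final posterior: 0.9021


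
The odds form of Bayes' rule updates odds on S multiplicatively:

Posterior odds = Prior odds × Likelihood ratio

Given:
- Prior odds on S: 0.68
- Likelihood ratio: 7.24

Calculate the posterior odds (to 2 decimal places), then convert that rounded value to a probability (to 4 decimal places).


Step 1: Calculate posterior odds
Posterior odds = Prior odds × LR
               = 0.68 × 7.24
               = 4.92

Step 2: Convert to probability
P(S|E) = Posterior odds / (1 + Posterior odds)
       = 4.92 / (1 + 4.92)
       = 4.92 / 5.92
       = 0.8311

The evidence increased P(S) from 0.4048 to 0.8311.


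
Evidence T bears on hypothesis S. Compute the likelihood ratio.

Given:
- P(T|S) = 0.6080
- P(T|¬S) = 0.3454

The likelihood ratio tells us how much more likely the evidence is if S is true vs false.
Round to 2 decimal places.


Likelihood Ratio (LR) = P(T|S) / P(T|¬S)

LR = 0.6080 / 0.3454
   = 1.76

The evidence is 1.76 times more likely if S is true than if S is false.
Because LR exceeds 1, T is evidence for S.


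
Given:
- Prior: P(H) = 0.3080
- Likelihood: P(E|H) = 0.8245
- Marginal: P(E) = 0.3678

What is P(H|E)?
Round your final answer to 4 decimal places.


Using Bayes' theorem:

P(H|E) = P(E|H) × P(H) / P(E)
       = 0.8245 × 0.3080 / 0.3678
       = 0.25394600 / 0.3678
       = 0.6904

The evidence strengthens our belief in H.
Prior: 0.3080 → Posterior: 0.6904


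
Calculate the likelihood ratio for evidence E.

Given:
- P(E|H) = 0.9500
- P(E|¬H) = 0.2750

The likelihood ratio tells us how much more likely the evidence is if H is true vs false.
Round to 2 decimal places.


Likelihood Ratio (LR) = P(E|H) / P(E|¬H)

LR = 0.9500 / 0.2750
   = 3.45

The evidence is 3.45 times more likely if H is true than if H is false.
Because LR exceeds 1, E is evidence for H.


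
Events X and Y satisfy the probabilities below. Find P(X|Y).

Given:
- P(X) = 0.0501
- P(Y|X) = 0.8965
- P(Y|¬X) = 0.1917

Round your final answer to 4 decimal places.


Bayes' theorem: P(X|Y) = P(Y|X) × P(X) / P(Y)

Step 1: Calculate P(Y) using law of total probability
P(Y) = P(Y|X)P(X) + P(Y|¬X)P(¬X)
     = 0.8965 × 0.0501 + 0.1917 × 0.9499
     = 0.04491465 + 0.18209583
     = 0.22701048

Step 2: Apply Bayes' theorem
P(X|Y) = P(Y|X) × P(X) / P(Y)
       = 0.04491465 / 0.22701048
       = 0.1979


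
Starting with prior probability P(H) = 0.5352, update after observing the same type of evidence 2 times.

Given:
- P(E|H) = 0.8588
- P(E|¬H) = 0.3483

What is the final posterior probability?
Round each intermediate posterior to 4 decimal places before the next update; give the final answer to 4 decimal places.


Sequential Bayesian updating:

Initial prior: P(H) = 0.5352

Update 1:
  P(E) = 0.8588 × 0.5352 + 0.3483 × 0.4648 = 0.45962976 + 0.16188984 = 0.62151960
  P(H|E) = 0.45962976 / 0.62151960 = 0.7395

Update 2:
  P(E) = 0.8588 × 0.7395 + 0.3483 × 0.2605 = 0.63508260 + 0.09073215 = 0.72581475
  P(H|E) = 0.63508260 / 0.72581475 = 0.8750

Final posterior: 0.8750


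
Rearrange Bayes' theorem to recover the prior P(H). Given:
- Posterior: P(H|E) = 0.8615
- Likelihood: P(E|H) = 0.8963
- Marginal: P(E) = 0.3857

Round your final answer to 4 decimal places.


From Bayes' theorem: P(H|E) = P(E|H) × P(H) / P(E)

Rearranging for P(H):
P(H) = P(H|E) × P(E) / P(E|H)
     = 0.8615 × 0.3857 / 0.8963
     = 0.33228055 / 0.8963
     = 0.3707


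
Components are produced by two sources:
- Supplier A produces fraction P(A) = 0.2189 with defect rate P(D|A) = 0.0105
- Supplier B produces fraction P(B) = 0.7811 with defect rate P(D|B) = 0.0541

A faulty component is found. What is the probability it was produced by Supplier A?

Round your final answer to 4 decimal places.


Let A = from Supplier A, D = faulty

Given:
- P(A) = 0.2189, P(B) = 0.7811
- P(D|A) = 0.0105, P(D|B) = 0.0541

Step 1: Find P(D)
P(D) = P(D|A)P(A) + P(D|B)P(B)
     = 0.0105 × 0.2189 + 0.0541 × 0.7811
     = 0.00229845 + 0.04225751
     = 0.04455596

Step 2: Apply Bayes' theorem
P(A|D) = P(D|A)P(A) / P(D)
       = 0.00229845 / 0.04455596
       = 0.0516


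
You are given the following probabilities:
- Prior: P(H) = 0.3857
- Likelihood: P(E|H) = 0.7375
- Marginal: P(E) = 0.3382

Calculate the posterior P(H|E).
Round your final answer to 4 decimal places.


Using Bayes' theorem:

P(H|E) = P(E|H) × P(H) / P(E)
       = 0.7375 × 0.3857 / 0.3382
       = 0.28445375 / 0.3382
       = 0.8411

The evidence strengthens our belief in H.
Prior: 0.3857 → Posterior: 0.8411


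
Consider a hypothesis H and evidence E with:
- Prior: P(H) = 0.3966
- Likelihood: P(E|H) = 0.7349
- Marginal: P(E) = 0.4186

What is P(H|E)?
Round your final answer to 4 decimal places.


Using Bayes' theorem:

P(H|E) = P(E|H) × P(H) / P(E)
       = 0.7349 × 0.3966 / 0.4186
       = 0.29146134 / 0.4186
       = 0.6963

The evidence strengthens our belief in H.
Prior: 0.3966 → Posterior: 0.6963


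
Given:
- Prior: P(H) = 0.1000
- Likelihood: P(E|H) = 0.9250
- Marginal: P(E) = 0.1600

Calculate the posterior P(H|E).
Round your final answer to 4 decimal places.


Using Bayes' theorem:

P(H|E) = P(E|H) × P(H) / P(E)
       = 0.9250 × 0.1000 / 0.1600
       = 0.09250000 / 0.1600
       = 0.5781

The evidence strengthens our belief in H.
Prior: 0.1000 → Posterior: 0.5781


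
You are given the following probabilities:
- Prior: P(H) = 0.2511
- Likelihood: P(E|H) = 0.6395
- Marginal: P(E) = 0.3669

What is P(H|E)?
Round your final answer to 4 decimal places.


Using Bayes' theorem:

P(H|E) = P(E|H) × P(H) / P(E)
       = 0.6395 × 0.2511 / 0.3669
       = 0.16057845 / 0.3669
       = 0.4377

The evidence strengthens our belief in H.
Prior: 0.2511 → Posterior: 0.4377


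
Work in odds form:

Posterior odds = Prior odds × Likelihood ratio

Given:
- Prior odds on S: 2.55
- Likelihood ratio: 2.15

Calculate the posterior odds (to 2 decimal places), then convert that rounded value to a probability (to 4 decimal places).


Step 1: Calculate posterior odds
Posterior odds = Prior odds × LR
               = 2.55 × 2.15
               = 5.48

Step 2: Convert to probability
P(S|E) = Posterior odds / (1 + Posterior odds)
       = 5.48 / (1 + 5.48)
       = 5.48 / 6.48
       = 0.8457

The evidence increased P(S) from 0.7183 to 0.8457.


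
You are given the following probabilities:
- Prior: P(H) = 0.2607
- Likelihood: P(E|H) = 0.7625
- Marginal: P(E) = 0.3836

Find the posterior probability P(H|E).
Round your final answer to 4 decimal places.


Using Bayes' theorem:

P(H|E) = P(E|H) × P(H) / P(E)
       = 0.7625 × 0.2607 / 0.3836
       = 0.19878375 / 0.3836
       = 0.5182

The evidence strengthens our belief in H.
Prior: 0.2607 → Posterior: 0.5182


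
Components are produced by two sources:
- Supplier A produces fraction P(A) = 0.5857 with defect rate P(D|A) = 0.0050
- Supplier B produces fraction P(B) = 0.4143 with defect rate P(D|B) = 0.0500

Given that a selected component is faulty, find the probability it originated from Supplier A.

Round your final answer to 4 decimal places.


Let A = from Supplier A, D = faulty

Given:
- P(A) = 0.5857, P(B) = 0.4143
- P(D|A) = 0.0050, P(D|B) = 0.0500

Step 1: Find P(D)
P(D) = P(D|A)P(A) + P(D|B)P(B)
     = 0.0050 × 0.5857 + 0.0500 × 0.4143
     = 0.00292850 + 0.02071500
     = 0.02364350

Step 2: Apply Bayes' theorem
P(A|D) = P(D|A)P(A) / P(D)
       = 0.00292850 / 0.02364350
       = 0.1239


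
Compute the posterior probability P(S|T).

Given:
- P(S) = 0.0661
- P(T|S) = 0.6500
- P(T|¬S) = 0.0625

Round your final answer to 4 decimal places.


Bayes' theorem: P(S|T) = P(T|S) × P(S) / P(T)

Step 1: Calculate P(T) using law of total probability
P(T) = P(T|S)P(S) + P(T|¬S)P(¬S)
     = 0.6500 × 0.0661 + 0.0625 × 0.9339
     = 0.04296500 + 0.05836875
     = 0.10133375

Step 2: Apply Bayes' theorem
P(S|T) = P(T|S) × P(S) / P(T)
       = 0.04296500 / 0.10133375
       = 0.4240


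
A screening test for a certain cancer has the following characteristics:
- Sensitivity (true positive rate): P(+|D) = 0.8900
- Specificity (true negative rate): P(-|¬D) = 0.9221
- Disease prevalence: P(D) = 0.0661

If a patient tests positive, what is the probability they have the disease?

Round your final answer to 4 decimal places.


Let D = has disease, + = positive test

Given:
- P(D) = 0.0661 (prevalence)
- P(+|D) = 0.8900 (sensitivity)
- P(-|¬D) = 0.9221 (specificity)
- P(+|¬D) = 0.0779 (false positive rate = 1 - specificity)

Step 1: Find P(+)
P(+) = P(+|D)P(D) + P(+|¬D)P(¬D)
     = 0.8900 × 0.0661 + 0.0779 × 0.9339
     = 0.05882900 + 0.07275081
     = 0.13157981

Step 2: Apply Bayes' theorem for P(D|+)
P(D|+) = P(+|D)P(D) / P(+)
       = 0.05882900 / 0.13157981
       = 0.4471


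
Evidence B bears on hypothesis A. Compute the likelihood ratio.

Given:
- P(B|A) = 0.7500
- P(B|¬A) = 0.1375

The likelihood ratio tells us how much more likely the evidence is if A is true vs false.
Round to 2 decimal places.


Likelihood Ratio (LR) = P(B|A) / P(B|¬A)

LR = 0.7500 / 0.1375
   = 5.45

The evidence is 5.45 times more likely if A is true than if A is false.
Because LR exceeds 1, B is evidence for A.


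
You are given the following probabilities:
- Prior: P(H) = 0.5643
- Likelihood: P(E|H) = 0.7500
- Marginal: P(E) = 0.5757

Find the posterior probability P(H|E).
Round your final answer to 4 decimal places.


Using Bayes' theorem:

P(H|E) = P(E|H) × P(H) / P(E)
       = 0.7500 × 0.5643 / 0.5757
       = 0.42322500 / 0.5757
       = 0.7351

The evidence strengthens our belief in H.
Prior: 0.5643 → Posterior: 0.7351


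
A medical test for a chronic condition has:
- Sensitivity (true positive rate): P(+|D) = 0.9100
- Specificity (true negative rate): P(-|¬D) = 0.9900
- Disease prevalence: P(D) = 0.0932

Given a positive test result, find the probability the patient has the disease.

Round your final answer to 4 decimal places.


Let D = has disease, + = positive test

Given:
- P(D) = 0.0932 (prevalence)
- P(+|D) = 0.9100 (sensitivity)
- P(-|¬D) = 0.9900 (specificity)
- P(+|¬D) = 0.0100 (false positive rate = 1 - specificity)

Step 1: Find P(+)
P(+) = P(+|D)P(D) + P(+|¬D)P(¬D)
     = 0.9100 × 0.0932 + 0.0100 × 0.9068
     = 0.08481200 + 0.00906800
     = 0.09388000

Step 2: Apply Bayes' theorem for P(D|+)
P(D|+) = P(+|D)P(D) / P(+)
       = 0.08481200 / 0.09388000
       = 0.9034


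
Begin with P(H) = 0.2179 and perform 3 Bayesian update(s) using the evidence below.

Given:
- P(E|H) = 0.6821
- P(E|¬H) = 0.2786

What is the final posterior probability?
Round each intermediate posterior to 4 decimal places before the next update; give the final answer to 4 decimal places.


Sequential Bayesian updating:

Initial prior: P(H) = 0.2179

Update 1:
  P(E) = 0.6821 × 0.2179 + 0.2786 × 0.7821 = 0.14862959 + 0.21789306 = 0.36652265
  P(H|E) = 0.14862959 / 0.36652265 = 0.4055

Update 2:
  P(E) = 0.6821 × 0.4055 + 0.2786 × 0.5945 = 0.27659155 + 0.16562770 = 0.44221925
  P(H|E) = 0.27659155 / 0.44221925 = 0.6255

Update 3:
  P(E) = 0.6821 × 0.6255 + 0.2786 × 0.3745 = 0.42665355 + 0.10433570 = 0.53098925
  P(H|E) = 0.42665355 / 0.53098925 = 0.8035

Final posterior: 0.8035


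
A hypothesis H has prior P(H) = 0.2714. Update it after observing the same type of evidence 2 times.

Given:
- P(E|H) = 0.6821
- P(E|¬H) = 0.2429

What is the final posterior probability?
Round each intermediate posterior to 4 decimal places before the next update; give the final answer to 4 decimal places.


Sequential Bayesian updating:

Initial prior: P(H) = 0.2714

Update 1:
  P(E) = 0.6821 × 0.2714 + 0.2429 × 0.7286 = 0.18512194 + 0.17697694 = 0.36209888
  P(H|E) = 0.18512194 / 0.36209888 = 0.5112

Update 2:
  P(E) = 0.6821 × 0.5112 + 0.2429 × 0.4888 = 0.34868952 + 0.11872952 = 0.46741904
  P(H|E) = 0.34868952 / 0.46741904 = 0.7460

Final posterior: 0.7460


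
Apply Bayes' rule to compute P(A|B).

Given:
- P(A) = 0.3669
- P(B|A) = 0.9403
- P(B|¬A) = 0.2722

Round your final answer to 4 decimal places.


Bayes' theorem: P(A|B) = P(B|A) × P(A) / P(B)

Step 1: Calculate P(B) using law of total probability
P(B) = P(B|A)P(A) + P(B|¬A)P(¬A)
     = 0.9403 × 0.3669 + 0.2722 × 0.6331
     = 0.34499607 + 0.17232982
     = 0.51732589

Step 2: Apply Bayes' theorem
P(A|B) = P(B|A) × P(A) / P(B)
       = 0.34499607 / 0.51732589
       = 0.6669


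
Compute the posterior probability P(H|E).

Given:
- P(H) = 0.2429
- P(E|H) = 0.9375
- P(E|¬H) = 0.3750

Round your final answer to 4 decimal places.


Bayes' theorem: P(H|E) = P(E|H) × P(H) / P(E)

Step 1: Calculate P(E) using law of total probability
P(E) = P(E|H)P(H) + P(E|¬H)P(¬H)
     = 0.9375 × 0.2429 + 0.3750 × 0.7571
     = 0.22771875 + 0.28391250
     = 0.51163125

Step 2: Apply Bayes' theorem
P(H|E) = P(E|H) × P(H) / P(E)
       = 0.22771875 / 0.51163125
       = 0.4451


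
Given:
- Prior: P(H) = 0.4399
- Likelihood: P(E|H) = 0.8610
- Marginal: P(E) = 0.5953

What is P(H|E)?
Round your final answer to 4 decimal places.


Using Bayes' theorem:

P(H|E) = P(E|H) × P(H) / P(E)
       = 0.8610 × 0.4399 / 0.5953
       = 0.37875390 / 0.5953
       = 0.6362

The evidence strengthens our belief in H.
Prior: 0.4399 → Posterior: 0.6362


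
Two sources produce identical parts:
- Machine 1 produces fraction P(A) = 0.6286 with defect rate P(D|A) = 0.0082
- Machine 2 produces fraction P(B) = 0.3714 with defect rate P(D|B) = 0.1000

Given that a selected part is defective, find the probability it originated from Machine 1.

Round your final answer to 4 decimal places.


Let A = from Machine 1, D = defective

Given:
- P(A) = 0.6286, P(B) = 0.3714
- P(D|A) = 0.0082, P(D|B) = 0.1000

Step 1: Find P(D)
P(D) = P(D|A)P(A) + P(D|B)P(B)
     = 0.0082 × 0.6286 + 0.1000 × 0.3714
     = 0.00515452 + 0.03714000
     = 0.04229452

Step 2: Apply Bayes' theorem
P(A|D) = P(D|A)P(A) / P(D)
       = 0.00515452 / 0.04229452
       = 0.1219


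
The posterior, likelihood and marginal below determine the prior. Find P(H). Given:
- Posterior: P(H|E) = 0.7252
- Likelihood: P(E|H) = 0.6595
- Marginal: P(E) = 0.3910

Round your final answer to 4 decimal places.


From Bayes' theorem: P(H|E) = P(E|H) × P(H) / P(E)

Rearranging for P(H):
P(H) = P(H|E) × P(E) / P(E|H)
     = 0.7252 × 0.3910 / 0.6595
     = 0.28355320 / 0.6595
     = 0.4300


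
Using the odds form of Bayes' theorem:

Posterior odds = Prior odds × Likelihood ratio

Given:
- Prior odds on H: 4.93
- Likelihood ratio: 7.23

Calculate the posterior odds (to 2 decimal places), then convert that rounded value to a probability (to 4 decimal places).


Step 1: Calculate posterior odds
Posterior odds = Prior odds × LR
               = 4.93 × 7.23
               = 35.64

Step 2: Convert to probability
P(H|E) = Posterior odds / (1 + Posterior odds)
       = 35.64 / (1 + 35.64)
       = 35.64 / 36.64
       = 0.9727

The evidence increased P(H) from 0.8314 to 0.9727.


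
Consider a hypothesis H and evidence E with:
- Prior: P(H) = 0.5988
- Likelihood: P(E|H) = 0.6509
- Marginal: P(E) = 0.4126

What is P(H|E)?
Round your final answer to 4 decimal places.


Using Bayes' theorem:

P(H|E) = P(E|H) × P(H) / P(E)
       = 0.6509 × 0.5988 / 0.4126
       = 0.38975892 / 0.4126
       = 0.9446

The evidence strengthens our belief in H.
Prior: 0.5988 → Posterior: 0.9446


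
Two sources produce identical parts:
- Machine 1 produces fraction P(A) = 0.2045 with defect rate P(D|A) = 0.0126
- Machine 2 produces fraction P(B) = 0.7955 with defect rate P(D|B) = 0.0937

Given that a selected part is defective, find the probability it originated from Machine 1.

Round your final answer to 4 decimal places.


Let A = from Machine 1, D = defective

Given:
- P(A) = 0.2045, P(B) = 0.7955
- P(D|A) = 0.0126, P(D|B) = 0.0937

Step 1: Find P(D)
P(D) = P(D|A)P(A) + P(D|B)P(B)
     = 0.0126 × 0.2045 + 0.0937 × 0.7955
     = 0.00257670 + 0.07453835
     = 0.07711505

Step 2: Apply Bayes' theorem
P(A|D) = P(D|A)P(A) / P(D)
       = 0.00257670 / 0.07711505
       = 0.0334


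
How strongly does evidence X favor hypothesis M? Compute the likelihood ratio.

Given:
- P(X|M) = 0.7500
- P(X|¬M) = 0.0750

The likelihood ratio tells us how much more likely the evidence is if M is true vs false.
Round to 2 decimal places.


Likelihood Ratio (LR) = P(X|M) / P(X|¬M)

LR = 0.7500 / 0.0750
   = 10.00

The evidence is 10.00 times more likely if M is true than if M is false.
LR > 1, so observing X raises the odds in favor of M.


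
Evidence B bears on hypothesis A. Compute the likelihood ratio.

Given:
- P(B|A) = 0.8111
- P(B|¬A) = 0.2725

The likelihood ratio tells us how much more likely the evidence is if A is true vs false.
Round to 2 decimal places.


Likelihood Ratio (LR) = P(B|A) / P(B|¬A)

LR = 0.8111 / 0.2725
   = 2.98

The evidence is 2.98 times more likely if A is true than if A is false.
LR > 1, so observing B raises the odds in favor of A.


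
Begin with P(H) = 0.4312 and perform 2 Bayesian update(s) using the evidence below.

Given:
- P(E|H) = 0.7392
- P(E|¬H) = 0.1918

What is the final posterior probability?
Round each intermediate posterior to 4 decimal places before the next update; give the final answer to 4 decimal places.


Sequential Bayesian updating:

Initial prior: P(H) = 0.4312

Update 1:
  P(E) = 0.7392 × 0.4312 + 0.1918 × 0.5688 = 0.31874304 + 0.10909584 = 0.42783888
  P(H|E) = 0.31874304 / 0.42783888 = 0.7450

Update 2:
  P(E) = 0.7392 × 0.7450 + 0.1918 × 0.2550 = 0.55070400 + 0.04890900 = 0.59961300
  P(H|E) = 0.55070400 / 0.59961300 = 0.9184

Final posterior: 0.9184


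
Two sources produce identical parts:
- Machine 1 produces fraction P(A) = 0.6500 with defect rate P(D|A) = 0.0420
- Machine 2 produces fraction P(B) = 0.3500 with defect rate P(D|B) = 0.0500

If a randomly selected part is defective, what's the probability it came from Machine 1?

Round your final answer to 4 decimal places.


Let A = from Machine 1, D = defective

Given:
- P(A) = 0.6500, P(B) = 0.3500
- P(D|A) = 0.0420, P(D|B) = 0.0500

Step 1: Find P(D)
P(D) = P(D|A)P(A) + P(D|B)P(B)
     = 0.0420 × 0.6500 + 0.0500 × 0.3500
     = 0.02730000 + 0.01750000
     = 0.04480000

Step 2: Apply Bayes' theorem
P(A|D) = P(D|A)P(A) / P(D)
       = 0.02730000 / 0.04480000
       = 0.6094


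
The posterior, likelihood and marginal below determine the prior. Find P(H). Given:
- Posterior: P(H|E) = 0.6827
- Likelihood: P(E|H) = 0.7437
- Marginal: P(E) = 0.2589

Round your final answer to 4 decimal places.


From Bayes' theorem: P(H|E) = P(E|H) × P(H) / P(E)

Rearranging for P(H):
P(H) = P(H|E) × P(E) / P(E|H)
     = 0.6827 × 0.2589 / 0.7437
     = 0.17675103 / 0.7437
     = 0.2377


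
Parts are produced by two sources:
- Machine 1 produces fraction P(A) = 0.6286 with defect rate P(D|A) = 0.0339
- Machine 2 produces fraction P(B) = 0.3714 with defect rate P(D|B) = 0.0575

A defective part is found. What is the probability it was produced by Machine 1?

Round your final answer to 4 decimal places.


Let A = from Machine 1, D = defective

Given:
- P(A) = 0.6286, P(B) = 0.3714
- P(D|A) = 0.0339, P(D|B) = 0.0575

Step 1: Find P(D)
P(D) = P(D|A)P(A) + P(D|B)P(B)
     = 0.0339 × 0.6286 + 0.0575 × 0.3714
     = 0.02130954 + 0.02135550
     = 0.04266504

Step 2: Apply Bayes' theorem
P(A|D) = P(D|A)P(A) / P(D)
       = 0.02130954 / 0.04266504
       = 0.4995


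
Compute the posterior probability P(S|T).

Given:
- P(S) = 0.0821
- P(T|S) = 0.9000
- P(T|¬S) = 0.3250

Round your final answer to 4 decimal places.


Bayes' theorem: P(S|T) = P(T|S) × P(S) / P(T)

Step 1: Calculate P(T) using law of total probability
P(T) = P(T|S)P(S) + P(T|¬S)P(¬S)
     = 0.9000 × 0.0821 + 0.3250 × 0.9179
     = 0.07389000 + 0.29831750
     = 0.37220750

Step 2: Apply Bayes' theorem
P(S|T) = P(T|S) × P(S) / P(T)
       = 0.07389000 / 0.37220750
       = 0.1985


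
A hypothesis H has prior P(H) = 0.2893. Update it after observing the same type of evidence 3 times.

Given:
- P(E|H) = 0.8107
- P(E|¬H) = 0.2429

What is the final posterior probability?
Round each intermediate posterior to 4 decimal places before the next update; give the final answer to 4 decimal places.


Sequential Bayesian updating:

Initial prior: P(H) = 0.2893

Update 1:
  P(E) = 0.8107 × 0.2893 + 0.2429 × 0.7107 = 0.23453551 + 0.17262903 = 0.40716454
  P(H|E) = 0.23453551 / 0.40716454 = 0.5760

Update 2:
  P(E) = 0.8107 × 0.5760 + 0.2429 × 0.4240 = 0.46696320 + 0.10298960 = 0.56995280
  P(H|E) = 0.46696320 / 0.56995280 = 0.8193

Update 3:
  P(E) = 0.8107 × 0.8193 + 0.2429 × 0.1807 = 0.66420651 + 0.04389203 = 0.70809854
  P(H|E) = 0.66420651 / 0.70809854 = 0.9380

Final posterior: 0.9380


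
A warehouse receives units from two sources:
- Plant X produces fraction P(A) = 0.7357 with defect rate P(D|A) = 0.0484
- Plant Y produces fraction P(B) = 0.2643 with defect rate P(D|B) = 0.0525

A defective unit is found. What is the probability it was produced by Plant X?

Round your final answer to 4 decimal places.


Let A = from Plant X, D = defective

Given:
- P(A) = 0.7357, P(B) = 0.2643
- P(D|A) = 0.0484, P(D|B) = 0.0525

Step 1: Find P(D)
P(D) = P(D|A)P(A) + P(D|B)P(B)
     = 0.0484 × 0.7357 + 0.0525 × 0.2643
     = 0.03560788 + 0.01387575
     = 0.04948363

Step 2: Apply Bayes' theorem
P(A|D) = P(D|A)P(A) / P(D)
       = 0.03560788 / 0.04948363
       = 0.7196


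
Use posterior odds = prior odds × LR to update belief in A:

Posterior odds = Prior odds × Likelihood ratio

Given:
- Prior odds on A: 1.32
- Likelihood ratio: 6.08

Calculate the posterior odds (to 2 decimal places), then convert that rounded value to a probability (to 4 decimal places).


Step 1: Calculate posterior odds
Posterior odds = Prior odds × LR
               = 1.32 × 6.08
               = 8.03

Step 2: Convert to probability
P(A|E) = Posterior odds / (1 + Posterior odds)
       = 8.03 / (1 + 8.03)
       = 8.03 / 9.03
       = 0.8893

The evidence increased P(A) from 0.5690 to 0.8893.


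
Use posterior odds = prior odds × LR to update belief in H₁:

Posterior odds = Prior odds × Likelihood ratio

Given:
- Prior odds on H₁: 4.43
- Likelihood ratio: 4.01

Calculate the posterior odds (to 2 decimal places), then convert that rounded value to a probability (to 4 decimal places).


Step 1: Calculate posterior odds
Posterior odds = Prior odds × LR
               = 4.43 × 4.01
               = 17.76

Step 2: Convert to probability
P(H₁|E) = Posterior odds / (1 + Posterior odds)
       = 17.76 / (1 + 17.76)
       = 17.76 / 18.76
       = 0.9467

The evidence increased P(H₁) from 0.8158 to 0.9467.


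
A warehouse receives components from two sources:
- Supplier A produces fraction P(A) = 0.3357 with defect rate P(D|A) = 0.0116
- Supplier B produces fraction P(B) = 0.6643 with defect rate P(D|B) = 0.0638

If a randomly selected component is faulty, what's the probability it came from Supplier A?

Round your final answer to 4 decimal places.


Let A = from Supplier A, D = faulty

Given:
- P(A) = 0.3357, P(B) = 0.6643
- P(D|A) = 0.0116, P(D|B) = 0.0638

Step 1: Find P(D)
P(D) = P(D|A)P(A) + P(D|B)P(B)
     = 0.0116 × 0.3357 + 0.0638 × 0.6643
     = 0.00389412 + 0.04238234
     = 0.04627646

Step 2: Apply Bayes' theorem
P(A|D) = P(D|A)P(A) / P(D)
       = 0.00389412 / 0.04627646
       = 0.0841


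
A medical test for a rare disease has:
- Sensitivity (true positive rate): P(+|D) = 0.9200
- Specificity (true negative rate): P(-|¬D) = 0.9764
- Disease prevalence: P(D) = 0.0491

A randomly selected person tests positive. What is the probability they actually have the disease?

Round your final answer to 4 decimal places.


Let D = has disease, + = positive test

Given:
- P(D) = 0.0491 (prevalence)
- P(+|D) = 0.9200 (sensitivity)
- P(-|¬D) = 0.9764 (specificity)
- P(+|¬D) = 0.0236 (false positive rate = 1 - specificity)

Step 1: Find P(+)
P(+) = P(+|D)P(D) + P(+|¬D)P(¬D)
     = 0.9200 × 0.0491 + 0.0236 × 0.9509
     = 0.04517200 + 0.02244124
     = 0.06761324

Step 2: Apply Bayes' theorem for P(D|+)
P(D|+) = P(+|D)P(D) / P(+)
       = 0.04517200 / 0.06761324
       = 0.6681
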